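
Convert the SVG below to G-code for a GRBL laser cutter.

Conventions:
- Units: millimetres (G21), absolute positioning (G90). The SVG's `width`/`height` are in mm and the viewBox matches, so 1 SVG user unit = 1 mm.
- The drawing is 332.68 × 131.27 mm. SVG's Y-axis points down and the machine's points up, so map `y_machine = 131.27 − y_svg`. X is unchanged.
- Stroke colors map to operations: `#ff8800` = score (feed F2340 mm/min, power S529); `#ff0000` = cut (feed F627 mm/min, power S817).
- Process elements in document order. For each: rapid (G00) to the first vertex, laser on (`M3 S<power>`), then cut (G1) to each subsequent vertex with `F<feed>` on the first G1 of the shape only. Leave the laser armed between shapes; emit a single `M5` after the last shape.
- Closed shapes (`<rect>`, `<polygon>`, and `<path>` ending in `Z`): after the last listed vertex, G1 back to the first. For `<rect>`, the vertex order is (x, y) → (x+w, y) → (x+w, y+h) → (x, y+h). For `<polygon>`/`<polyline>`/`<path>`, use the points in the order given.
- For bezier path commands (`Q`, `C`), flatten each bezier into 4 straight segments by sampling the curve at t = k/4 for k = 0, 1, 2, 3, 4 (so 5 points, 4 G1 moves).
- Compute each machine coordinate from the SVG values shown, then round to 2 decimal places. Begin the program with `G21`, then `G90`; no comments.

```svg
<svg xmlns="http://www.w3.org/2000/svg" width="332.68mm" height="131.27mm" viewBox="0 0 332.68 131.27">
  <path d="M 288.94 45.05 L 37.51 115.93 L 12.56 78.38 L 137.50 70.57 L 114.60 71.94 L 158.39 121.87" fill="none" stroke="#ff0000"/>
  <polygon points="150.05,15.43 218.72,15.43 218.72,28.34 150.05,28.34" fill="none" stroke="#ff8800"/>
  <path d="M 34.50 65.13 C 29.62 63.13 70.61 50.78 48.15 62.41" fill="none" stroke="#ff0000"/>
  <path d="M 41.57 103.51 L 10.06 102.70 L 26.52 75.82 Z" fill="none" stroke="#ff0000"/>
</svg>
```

Since the viewBox matches the mm dimensions, user units are millimetres directly. The only transform is the Y-flip y_m = 131.27 − y_svg.

Shape 1 is a open polyline drawn with `<path>`. Its stroke #ff0000 means cut at S817, F627. After flipping Y the toolpath is (288.94,86.22) → (37.51,15.34) → (12.56,52.89) → (137.50,60.70) → (114.60,59.33) → (158.39,9.40).

Shape 2 is a rectangle drawn with `<polygon>`. Its stroke #ff8800 means score at S529, F2340. After flipping Y the toolpath is (150.05,115.84) → (218.72,115.84) → (218.72,102.93) → (150.05,102.93) → (150.05,115.84), returning to the start.

Shape 3 is a cubic bezier drawn with `<path>`. Its stroke #ff0000 means cut at S817, F627. After flipping Y the toolpath is (34.50,66.14) → (37.73,69.04) → (47.92,72.61) → (54.81,73.62) → (48.15,68.86).

Shape 4 is a regular polygon drawn with `<path>`. Its stroke #ff0000 means cut at S817, F627. After flipping Y the toolpath is (41.57,27.76) → (10.06,28.57) → (26.52,55.45) → (41.57,27.76), returning to the start.

G21
G90
G00 X288.94 Y86.22
M3 S817
G1 X37.51 Y15.34 F627
G1 X12.56 Y52.89
G1 X137.50 Y60.70
G1 X114.60 Y59.33
G1 X158.39 Y9.40
G00 X150.05 Y115.84
M3 S529
G1 X218.72 Y115.84 F2340
G1 X218.72 Y102.93
G1 X150.05 Y102.93
G1 X150.05 Y115.84
G00 X34.50 Y66.14
M3 S817
G1 X37.73 Y69.04 F627
G1 X47.92 Y72.61
G1 X54.81 Y73.62
G1 X48.15 Y68.86
G00 X41.57 Y27.76
M3 S817
G1 X10.06 Y28.57 F627
G1 X26.52 Y55.45
G1 X41.57 Y27.76
M5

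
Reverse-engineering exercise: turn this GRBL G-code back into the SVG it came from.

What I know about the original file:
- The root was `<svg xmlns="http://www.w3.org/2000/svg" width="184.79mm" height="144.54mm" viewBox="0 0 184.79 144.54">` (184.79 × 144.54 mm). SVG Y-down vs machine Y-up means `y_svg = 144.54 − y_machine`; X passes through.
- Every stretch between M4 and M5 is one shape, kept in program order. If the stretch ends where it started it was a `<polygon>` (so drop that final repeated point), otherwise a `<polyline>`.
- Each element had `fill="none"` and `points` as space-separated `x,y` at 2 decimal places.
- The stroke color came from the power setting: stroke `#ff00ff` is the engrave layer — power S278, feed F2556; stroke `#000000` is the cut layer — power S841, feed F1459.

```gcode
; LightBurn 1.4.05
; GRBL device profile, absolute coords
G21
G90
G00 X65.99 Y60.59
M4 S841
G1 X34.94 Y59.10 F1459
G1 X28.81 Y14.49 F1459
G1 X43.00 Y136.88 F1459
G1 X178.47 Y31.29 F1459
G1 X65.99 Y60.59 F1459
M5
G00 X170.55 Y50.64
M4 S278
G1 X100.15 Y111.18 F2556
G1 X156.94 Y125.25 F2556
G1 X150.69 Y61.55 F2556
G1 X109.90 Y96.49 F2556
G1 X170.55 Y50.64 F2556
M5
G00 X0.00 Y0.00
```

<svg xmlns="http://www.w3.org/2000/svg" width="184.79mm" height="144.54mm" viewBox="0 0 184.79 144.54">
  <polygon points="65.99,83.95 34.94,85.44 28.81,130.05 43.00,7.66 178.47,113.25" fill="none" stroke="#000000"/>
  <polygon points="170.55,93.90 100.15,33.36 156.94,19.29 150.69,82.99 109.90,48.05" fill="none" stroke="#ff00ff"/>
</svg>

Machine Y-up, SVG Y-down with viewBox height 144.54, so y_svg = 144.54 − y_machine; X carries over.

Run 1: S841 ⇒ cut layer `#000000`. The run returns to its start, so emit a `<polygon>` with points (Y-flipped): 65.99,83.95 34.94,85.44 28.81,130.05 43.00,7.66 178.47,113.25.

Run 2: power S278 maps to stroke `#ff00ff` (engrave). The run returns to its start, so emit a `<polygon>` with points (Y-flipped): 170.55,93.90 100.15,33.36 156.94,19.29 150.69,82.99 109.90,48.05.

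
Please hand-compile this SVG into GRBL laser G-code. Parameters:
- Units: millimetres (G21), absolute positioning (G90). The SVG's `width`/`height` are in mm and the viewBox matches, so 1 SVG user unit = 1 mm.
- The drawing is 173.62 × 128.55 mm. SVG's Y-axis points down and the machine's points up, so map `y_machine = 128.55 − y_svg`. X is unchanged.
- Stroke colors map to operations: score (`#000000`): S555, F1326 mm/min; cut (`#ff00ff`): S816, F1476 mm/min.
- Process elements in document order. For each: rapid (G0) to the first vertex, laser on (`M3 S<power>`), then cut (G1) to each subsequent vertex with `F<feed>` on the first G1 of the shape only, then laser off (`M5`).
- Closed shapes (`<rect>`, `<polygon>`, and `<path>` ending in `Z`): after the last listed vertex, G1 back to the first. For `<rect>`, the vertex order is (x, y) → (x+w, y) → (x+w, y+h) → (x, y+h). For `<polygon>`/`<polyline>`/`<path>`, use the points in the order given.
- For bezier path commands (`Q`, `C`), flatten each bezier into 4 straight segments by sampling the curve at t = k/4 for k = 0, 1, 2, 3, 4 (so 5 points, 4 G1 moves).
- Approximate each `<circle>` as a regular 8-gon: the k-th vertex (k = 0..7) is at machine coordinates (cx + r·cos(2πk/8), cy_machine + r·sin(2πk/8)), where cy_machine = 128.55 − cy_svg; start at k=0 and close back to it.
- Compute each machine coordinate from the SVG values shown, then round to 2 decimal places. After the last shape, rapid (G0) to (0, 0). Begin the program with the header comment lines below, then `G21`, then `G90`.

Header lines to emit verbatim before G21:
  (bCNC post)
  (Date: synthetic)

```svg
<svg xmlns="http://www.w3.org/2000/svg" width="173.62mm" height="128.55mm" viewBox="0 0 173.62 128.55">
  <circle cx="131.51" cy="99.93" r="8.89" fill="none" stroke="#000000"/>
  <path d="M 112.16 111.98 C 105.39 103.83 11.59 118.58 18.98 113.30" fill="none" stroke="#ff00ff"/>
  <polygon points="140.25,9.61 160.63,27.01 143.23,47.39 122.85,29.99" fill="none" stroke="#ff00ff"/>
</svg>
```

1 u = 1 mm; y_m = 128.55 − y.

[1] `<circle>` circle, #000000→score S555 F1326: (140.40,28.62) → (137.80,34.91) → (131.51,37.51) → (125.22,34.91) → (122.62,28.62) → (125.22,22.33) → (131.51,19.73) → (137.80,22.33) → (140.40,28.62) (closed)

[2] `<path>` cubic bezier, #ff00ff→cut S816 F1476: (112.16,16.57) → (93.71,19.06) → (60.26,16.99) → (29.47,14.37) → (18.98,15.25)

[3] `<polygon>` regular polygon, #ff00ff→cut S816 F1476: (140.25,118.94) → (160.63,101.54) → (143.23,81.16) → (122.85,98.56) → (140.25,118.94) (closed)

(bCNC post)
(Date: synthetic)
G21
G90
G0 X140.40 Y28.62
M3 S555
G1 X137.80 Y34.91 F1326
G1 X131.51 Y37.51
G1 X125.22 Y34.91
G1 X122.62 Y28.62
G1 X125.22 Y22.33
G1 X131.51 Y19.73
G1 X137.80 Y22.33
G1 X140.40 Y28.62
M5
G0 X112.16 Y16.57
M3 S816
G1 X93.71 Y19.06 F1476
G1 X60.26 Y16.99
G1 X29.47 Y14.37
G1 X18.98 Y15.25
M5
G0 X140.25 Y118.94
M3 S816
G1 X160.63 Y101.54 F1476
G1 X143.23 Y81.16
G1 X122.85 Y98.56
G1 X140.25 Y118.94
M5
G0 X0.00 Y0.00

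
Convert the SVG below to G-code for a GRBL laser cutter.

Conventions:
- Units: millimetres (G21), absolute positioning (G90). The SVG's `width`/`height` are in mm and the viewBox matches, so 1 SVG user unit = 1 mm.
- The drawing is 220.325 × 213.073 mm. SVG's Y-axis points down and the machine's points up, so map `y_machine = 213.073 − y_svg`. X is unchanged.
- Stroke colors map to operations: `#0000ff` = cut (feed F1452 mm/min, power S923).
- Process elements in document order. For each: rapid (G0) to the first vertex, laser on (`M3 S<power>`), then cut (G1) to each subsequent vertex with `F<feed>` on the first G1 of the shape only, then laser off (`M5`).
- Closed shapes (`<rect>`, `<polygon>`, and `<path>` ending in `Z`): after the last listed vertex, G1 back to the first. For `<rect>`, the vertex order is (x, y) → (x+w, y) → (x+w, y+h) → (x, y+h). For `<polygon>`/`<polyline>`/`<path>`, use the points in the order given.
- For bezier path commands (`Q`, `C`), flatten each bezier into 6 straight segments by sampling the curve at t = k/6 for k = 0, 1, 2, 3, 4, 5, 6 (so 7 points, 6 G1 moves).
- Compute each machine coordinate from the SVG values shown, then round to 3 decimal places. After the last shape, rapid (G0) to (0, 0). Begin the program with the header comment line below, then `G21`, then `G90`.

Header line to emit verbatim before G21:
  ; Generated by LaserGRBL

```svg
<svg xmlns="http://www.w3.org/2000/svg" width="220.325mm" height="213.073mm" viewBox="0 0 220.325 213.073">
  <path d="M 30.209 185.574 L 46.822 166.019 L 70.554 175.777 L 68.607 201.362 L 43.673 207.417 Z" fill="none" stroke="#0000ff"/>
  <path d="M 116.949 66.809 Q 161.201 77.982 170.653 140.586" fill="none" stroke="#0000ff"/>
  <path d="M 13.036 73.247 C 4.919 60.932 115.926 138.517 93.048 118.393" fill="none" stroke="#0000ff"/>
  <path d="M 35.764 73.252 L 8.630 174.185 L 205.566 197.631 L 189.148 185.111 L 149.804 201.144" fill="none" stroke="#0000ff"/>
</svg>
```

; Generated by LaserGRBL
G21
G90
G0 X30.209 Y27.499
M3 S923
G1 X46.822 Y47.054 F1452
G1 X70.554 Y37.296
G1 X68.607 Y11.711
G1 X43.673 Y5.656
G1 X30.209 Y27.499
M5
G0 X116.949 Y146.264
M3 S923
G1 X130.733 Y141.111 F1452
G1 X142.584 Y133.101
G1 X152.501 Y122.233
G1 X160.485 Y108.508
G1 X166.536 Y91.926
G1 X170.653 Y72.487
M5
G0 X13.036 Y139.826
M3 S923
G1 X17.733 Y139.360 F1452
G1 X35.256 Y129.123
G1 X58.577 Y114.325
G1 X80.668 Y100.177
G1 X94.501 Y91.892
G1 X93.048 Y94.680
M5
G0 X35.764 Y139.821
M3 S923
G1 X8.630 Y38.888 F1452
G1 X205.566 Y15.442
G1 X189.148 Y27.962
G1 X149.804 Y11.929
M5
G0 X0.000 Y0.000

1 u = 1 mm; y_m = 213.073 − y.

[1] `<path>` regular polygon, #0000ff→cut S923 F1452: (30.209,27.499) → (46.822,47.054) → (70.554,37.296) → (68.607,11.711) → (43.673,5.656) → (30.209,27.499) (closed)

[2] `<path>` quadratic bezier, #0000ff→cut S923 F1452: (116.949,146.264) → (130.733,141.111) → (142.584,133.101) → (152.501,122.233) → (160.485,108.508) → (166.536,91.926) → (170.653,72.487)

[3] `<path>` cubic bezier, #0000ff→cut S923 F1452: (13.036,139.826) → (17.733,139.360) → (35.256,129.123) → (58.577,114.325) → (80.668,100.177) → (94.501,91.892) → (93.048,94.680)

[4] `<path>` open polyline, #0000ff→cut S923 F1452: (35.764,139.821) → (8.630,38.888) → (205.566,15.442) → (189.148,27.962) → (149.804,11.929)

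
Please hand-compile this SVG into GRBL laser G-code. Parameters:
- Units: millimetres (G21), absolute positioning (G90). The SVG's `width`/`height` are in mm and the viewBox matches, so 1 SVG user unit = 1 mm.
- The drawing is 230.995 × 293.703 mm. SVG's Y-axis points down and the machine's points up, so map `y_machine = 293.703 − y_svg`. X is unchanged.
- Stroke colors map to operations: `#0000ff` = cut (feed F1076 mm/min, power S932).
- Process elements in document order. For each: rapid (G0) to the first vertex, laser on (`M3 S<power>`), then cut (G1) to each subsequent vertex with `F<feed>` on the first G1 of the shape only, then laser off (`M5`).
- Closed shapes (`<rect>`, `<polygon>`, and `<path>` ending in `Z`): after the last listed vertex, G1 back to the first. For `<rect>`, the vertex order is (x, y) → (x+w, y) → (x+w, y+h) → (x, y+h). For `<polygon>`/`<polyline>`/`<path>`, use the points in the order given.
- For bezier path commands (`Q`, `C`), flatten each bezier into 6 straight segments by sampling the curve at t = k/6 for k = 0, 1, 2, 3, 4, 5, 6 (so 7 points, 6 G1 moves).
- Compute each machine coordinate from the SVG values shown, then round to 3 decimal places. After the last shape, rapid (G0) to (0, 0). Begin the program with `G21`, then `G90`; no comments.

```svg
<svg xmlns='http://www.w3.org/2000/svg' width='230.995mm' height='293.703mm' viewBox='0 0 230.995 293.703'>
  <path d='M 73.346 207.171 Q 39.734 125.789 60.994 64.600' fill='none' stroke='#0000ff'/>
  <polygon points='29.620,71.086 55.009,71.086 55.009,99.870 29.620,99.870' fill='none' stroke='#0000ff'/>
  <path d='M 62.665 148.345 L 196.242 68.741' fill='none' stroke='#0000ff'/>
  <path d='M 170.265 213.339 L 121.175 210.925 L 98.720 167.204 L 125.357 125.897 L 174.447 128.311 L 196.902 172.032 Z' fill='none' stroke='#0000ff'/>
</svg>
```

Since the viewBox matches the mm dimensions, user units are millimetres directly. The only transform is the Y-flip y_m = 293.703 − y_svg.

Shape 1 is a quadratic bezier drawn with `<path>`. Its stroke #0000ff means cut at S932, F1076. After flipping Y the toolpath is (73.346,86.532) → (63.666,113.098) → (57.035,138.543) → (53.452,162.866) → (52.918,186.067) → (55.432,208.146) → (60.994,229.103).

Shape 2 is a rectangle drawn with `<polygon>`. Its stroke #0000ff means cut at S932, F1076. After flipping Y the toolpath is (29.620,222.617) → (55.009,222.617) → (55.009,193.833) → (29.620,193.833) → (29.620,222.617), returning to the start.

Shape 3 is a line segment drawn with `<path>`. Its stroke #0000ff means cut at S932, F1076. After flipping Y the toolpath is (62.665,145.358) → (196.242,224.962).

Shape 4 is a regular polygon drawn with `<path>`. Its stroke #0000ff means cut at S932, F1076. After flipping Y the toolpath is (170.265,80.364) → (121.175,82.778) → (98.720,126.499) → (125.357,167.806) → (174.447,165.392) → (196.902,121.671) → (170.265,80.364), returning to the start.

G21
G90
G0 X73.346 Y86.532
M3 S932
G1 X63.666 Y113.098 F1076
G1 X57.035 Y138.543
G1 X53.452 Y162.866
G1 X52.918 Y186.067
G1 X55.432 Y208.146
G1 X60.994 Y229.103
M5
G0 X29.620 Y222.617
M3 S932
G1 X55.009 Y222.617 F1076
G1 X55.009 Y193.833
G1 X29.620 Y193.833
G1 X29.620 Y222.617
M5
G0 X62.665 Y145.358
M3 S932
G1 X196.242 Y224.962 F1076
M5
G0 X170.265 Y80.364
M3 S932
G1 X121.175 Y82.778 F1076
G1 X98.720 Y126.499
G1 X125.357 Y167.806
G1 X174.447 Y165.392
G1 X196.902 Y121.671
G1 X170.265 Y80.364
M5
G0 X0.000 Y0.000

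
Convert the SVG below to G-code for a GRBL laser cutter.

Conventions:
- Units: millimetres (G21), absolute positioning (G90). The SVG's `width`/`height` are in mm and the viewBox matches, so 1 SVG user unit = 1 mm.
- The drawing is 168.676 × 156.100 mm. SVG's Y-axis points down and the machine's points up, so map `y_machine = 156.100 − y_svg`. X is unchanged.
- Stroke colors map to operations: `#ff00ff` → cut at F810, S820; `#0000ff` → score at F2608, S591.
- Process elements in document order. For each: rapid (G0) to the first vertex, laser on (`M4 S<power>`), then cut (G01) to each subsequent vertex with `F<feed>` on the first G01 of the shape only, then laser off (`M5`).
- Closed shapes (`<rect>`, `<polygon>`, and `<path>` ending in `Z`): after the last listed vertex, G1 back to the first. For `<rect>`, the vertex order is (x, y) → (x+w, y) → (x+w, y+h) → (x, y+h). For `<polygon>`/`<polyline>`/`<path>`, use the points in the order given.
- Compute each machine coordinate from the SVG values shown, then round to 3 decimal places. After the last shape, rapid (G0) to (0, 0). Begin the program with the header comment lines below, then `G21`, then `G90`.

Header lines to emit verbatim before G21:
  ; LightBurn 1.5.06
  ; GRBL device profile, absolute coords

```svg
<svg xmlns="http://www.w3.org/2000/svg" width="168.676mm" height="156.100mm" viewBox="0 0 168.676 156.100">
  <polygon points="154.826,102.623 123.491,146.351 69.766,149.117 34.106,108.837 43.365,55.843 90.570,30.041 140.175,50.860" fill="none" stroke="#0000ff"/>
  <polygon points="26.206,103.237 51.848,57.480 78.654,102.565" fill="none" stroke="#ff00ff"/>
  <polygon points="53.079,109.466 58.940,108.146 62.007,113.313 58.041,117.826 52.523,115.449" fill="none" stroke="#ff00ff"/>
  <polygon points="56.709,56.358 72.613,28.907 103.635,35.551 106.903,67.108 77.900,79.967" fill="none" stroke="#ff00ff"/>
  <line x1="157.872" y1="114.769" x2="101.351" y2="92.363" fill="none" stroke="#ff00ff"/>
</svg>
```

; LightBurn 1.5.06
; GRBL device profile, absolute coords
G21
G90
G0 X154.826 Y53.477
M4 S591
G01 X123.491 Y9.749 F2608
G01 X69.766 Y6.983
G01 X34.106 Y47.263
G01 X43.365 Y100.257
G01 X90.570 Y126.059
G01 X140.175 Y105.240
G01 X154.826 Y53.477
M5
G0 X26.206 Y52.863
M4 S820
G01 X51.848 Y98.620 F810
G01 X78.654 Y53.535
G01 X26.206 Y52.863
M5
G0 X53.079 Y46.634
M4 S820
G01 X58.940 Y47.954 F810
G01 X62.007 Y42.787
G01 X58.041 Y38.274
G01 X52.523 Y40.651
G01 X53.079 Y46.634
M5
G0 X56.709 Y99.742
M4 S820
G01 X72.613 Y127.193 F810
G01 X103.635 Y120.549
G01 X106.903 Y88.992
G01 X77.900 Y76.133
G01 X56.709 Y99.742
M5
G0 X157.872 Y41.331
M4 S820
G01 X101.351 Y63.737 F810
M5
G0 X0.000 Y0.000

Since the viewBox matches the mm dimensions, user units are millimetres directly. The only transform is the Y-flip y_m = 156.100 − y_svg.

Shape 1 is a regular polygon drawn with `<polygon>`. Its stroke #0000ff means score at S591, F2608. After flipping Y the toolpath is (154.826,53.477) → (123.491,9.749) → (69.766,6.983) → (34.106,47.263) → (43.365,100.257) → (90.570,126.059) → (140.175,105.240) → (154.826,53.477), returning to the start.

Shape 2 is a regular polygon drawn with `<polygon>`. Its stroke #ff00ff means cut at S820, F810. After flipping Y the toolpath is (26.206,52.863) → (51.848,98.620) → (78.654,53.535) → (26.206,52.863), returning to the start.

Shape 3 is a regular polygon drawn with `<polygon>`. Its stroke #ff00ff means cut at S820, F810. After flipping Y the toolpath is (53.079,46.634) → (58.940,47.954) → (62.007,42.787) → (58.041,38.274) → (52.523,40.651) → (53.079,46.634), returning to the start.

Shape 4 is a regular polygon drawn with `<polygon>`. Its stroke #ff00ff means cut at S820, F810. After flipping Y the toolpath is (56.709,99.742) → (72.613,127.193) → (103.635,120.549) → (106.903,88.992) → (77.900,76.133) → (56.709,99.742), returning to the start.

Shape 5 is a line segment drawn with `<line>`. Its stroke #ff00ff means cut at S820, F810. After flipping Y the toolpath is (157.872,41.331) → (101.351,63.737).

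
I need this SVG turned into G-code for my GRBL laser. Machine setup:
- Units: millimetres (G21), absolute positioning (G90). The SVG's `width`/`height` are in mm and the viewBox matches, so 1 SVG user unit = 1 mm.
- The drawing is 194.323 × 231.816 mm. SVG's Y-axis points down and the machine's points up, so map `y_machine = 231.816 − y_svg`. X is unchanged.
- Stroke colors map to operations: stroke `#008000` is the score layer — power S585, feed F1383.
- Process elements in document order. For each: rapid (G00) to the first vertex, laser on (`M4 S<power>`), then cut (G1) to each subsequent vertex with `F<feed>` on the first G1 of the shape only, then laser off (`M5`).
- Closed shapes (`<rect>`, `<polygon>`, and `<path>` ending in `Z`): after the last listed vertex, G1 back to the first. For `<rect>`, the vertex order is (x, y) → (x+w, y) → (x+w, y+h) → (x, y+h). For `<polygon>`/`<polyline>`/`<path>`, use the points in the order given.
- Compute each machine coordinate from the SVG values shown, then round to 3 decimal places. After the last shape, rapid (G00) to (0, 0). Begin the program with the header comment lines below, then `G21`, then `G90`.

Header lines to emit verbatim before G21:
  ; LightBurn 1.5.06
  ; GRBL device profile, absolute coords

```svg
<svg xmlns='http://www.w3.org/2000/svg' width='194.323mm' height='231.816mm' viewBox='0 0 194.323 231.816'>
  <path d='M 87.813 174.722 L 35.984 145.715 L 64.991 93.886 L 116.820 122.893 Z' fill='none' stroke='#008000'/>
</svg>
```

Since the viewBox matches the mm dimensions, user units are millimetres directly. The only transform is the Y-flip y_m = 231.816 − y_svg.

Shape 1 is a regular polygon drawn with `<path>`. Its stroke #008000 means score at S585, F1383. After flipping Y the toolpath is (87.813,57.094) → (35.984,86.101) → (64.991,137.930) → (116.820,108.923) → (87.813,57.094), returning to the start.

; LightBurn 1.5.06
; GRBL device profile, absolute coords
G21
G90
G00 X87.813 Y57.094
M4 S585
G1 X35.984 Y86.101 F1383
G1 X64.991 Y137.930
G1 X116.820 Y108.923
G1 X87.813 Y57.094
M5
G00 X0.000 Y0.000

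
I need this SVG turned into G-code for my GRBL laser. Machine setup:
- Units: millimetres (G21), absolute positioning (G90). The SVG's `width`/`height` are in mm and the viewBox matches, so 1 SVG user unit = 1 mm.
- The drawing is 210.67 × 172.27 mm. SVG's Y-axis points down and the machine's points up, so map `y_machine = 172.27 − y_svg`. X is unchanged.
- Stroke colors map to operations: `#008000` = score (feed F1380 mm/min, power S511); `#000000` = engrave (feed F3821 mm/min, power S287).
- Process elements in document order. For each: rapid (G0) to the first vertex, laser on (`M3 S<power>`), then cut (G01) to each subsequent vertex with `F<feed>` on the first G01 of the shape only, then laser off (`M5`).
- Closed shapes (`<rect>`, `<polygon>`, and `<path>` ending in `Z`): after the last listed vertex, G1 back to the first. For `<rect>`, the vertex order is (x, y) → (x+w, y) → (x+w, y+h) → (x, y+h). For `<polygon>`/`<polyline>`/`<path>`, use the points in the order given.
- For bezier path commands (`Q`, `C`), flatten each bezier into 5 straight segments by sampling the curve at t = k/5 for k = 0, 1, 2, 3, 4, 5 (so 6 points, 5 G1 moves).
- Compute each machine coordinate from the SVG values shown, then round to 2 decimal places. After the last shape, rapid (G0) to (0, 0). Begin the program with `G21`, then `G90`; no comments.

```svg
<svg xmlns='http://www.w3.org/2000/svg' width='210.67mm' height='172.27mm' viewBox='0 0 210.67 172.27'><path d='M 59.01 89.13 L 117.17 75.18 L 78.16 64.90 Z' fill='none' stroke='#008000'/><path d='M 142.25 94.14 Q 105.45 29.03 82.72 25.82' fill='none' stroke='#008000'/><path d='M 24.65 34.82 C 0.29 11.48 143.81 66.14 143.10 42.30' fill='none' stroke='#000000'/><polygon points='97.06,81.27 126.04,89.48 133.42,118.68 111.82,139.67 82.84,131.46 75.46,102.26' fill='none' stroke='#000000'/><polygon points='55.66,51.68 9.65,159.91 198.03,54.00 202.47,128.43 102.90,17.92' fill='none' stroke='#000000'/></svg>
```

1 u = 1 mm; y_m = 172.27 − y.

[1] `<path>` closed polygon, #008000→score S511 F1380: (59.01,83.14) → (117.17,97.09) → (78.16,107.37) → (59.01,83.14) (closed)

[2] `<path>` quadratic bezier, #008000→score S511 F1380: (142.25,78.13) → (128.09,101.70) → (115.06,120.31) → (103.16,133.98) → (92.37,142.69) → (82.72,146.45)

[3] `<path>` cubic bezier, #000000→engrave S287 F3821: (24.65,137.45) → (27.68,143.35) → (56.03,138.03) → (94.70,129.03) → (128.72,123.83) → (143.10,129.97)

[4] `<polygon>` regular polygon, #000000→engrave S287 F3821: (97.06,91.00) → (126.04,82.79) → (133.42,53.59) → (111.82,32.60) → (82.84,40.81) → (75.46,70.01) → (97.06,91.00) (closed)

[5] `<polygon>` closed polygon, #000000→engrave S287 F3821: (55.66,120.59) → (9.65,12.36) → (198.03,118.27) → (202.47,43.84) → (102.90,154.35) → (55.66,120.59) (closed)

G21
G90
G0 X59.01 Y83.14
M3 S511
G01 X117.17 Y97.09 F1380
G01 X78.16 Y107.37
G01 X59.01 Y83.14
M5
G0 X142.25 Y78.13
M3 S511
G01 X128.09 Y101.70 F1380
G01 X115.06 Y120.31
G01 X103.16 Y133.98
G01 X92.37 Y142.69
G01 X82.72 Y146.45
M5
G0 X24.65 Y137.45
M3 S287
G01 X27.68 Y143.35 F3821
G01 X56.03 Y138.03
G01 X94.70 Y129.03
G01 X128.72 Y123.83
G01 X143.10 Y129.97
M5
G0 X97.06 Y91.00
M3 S287
G01 X126.04 Y82.79 F3821
G01 X133.42 Y53.59
G01 X111.82 Y32.60
G01 X82.84 Y40.81
G01 X75.46 Y70.01
G01 X97.06 Y91.00
M5
G0 X55.66 Y120.59
M3 S287
G01 X9.65 Y12.36 F3821
G01 X198.03 Y118.27
G01 X202.47 Y43.84
G01 X102.90 Y154.35
G01 X55.66 Y120.59
M5
G0 X0.00 Y0.00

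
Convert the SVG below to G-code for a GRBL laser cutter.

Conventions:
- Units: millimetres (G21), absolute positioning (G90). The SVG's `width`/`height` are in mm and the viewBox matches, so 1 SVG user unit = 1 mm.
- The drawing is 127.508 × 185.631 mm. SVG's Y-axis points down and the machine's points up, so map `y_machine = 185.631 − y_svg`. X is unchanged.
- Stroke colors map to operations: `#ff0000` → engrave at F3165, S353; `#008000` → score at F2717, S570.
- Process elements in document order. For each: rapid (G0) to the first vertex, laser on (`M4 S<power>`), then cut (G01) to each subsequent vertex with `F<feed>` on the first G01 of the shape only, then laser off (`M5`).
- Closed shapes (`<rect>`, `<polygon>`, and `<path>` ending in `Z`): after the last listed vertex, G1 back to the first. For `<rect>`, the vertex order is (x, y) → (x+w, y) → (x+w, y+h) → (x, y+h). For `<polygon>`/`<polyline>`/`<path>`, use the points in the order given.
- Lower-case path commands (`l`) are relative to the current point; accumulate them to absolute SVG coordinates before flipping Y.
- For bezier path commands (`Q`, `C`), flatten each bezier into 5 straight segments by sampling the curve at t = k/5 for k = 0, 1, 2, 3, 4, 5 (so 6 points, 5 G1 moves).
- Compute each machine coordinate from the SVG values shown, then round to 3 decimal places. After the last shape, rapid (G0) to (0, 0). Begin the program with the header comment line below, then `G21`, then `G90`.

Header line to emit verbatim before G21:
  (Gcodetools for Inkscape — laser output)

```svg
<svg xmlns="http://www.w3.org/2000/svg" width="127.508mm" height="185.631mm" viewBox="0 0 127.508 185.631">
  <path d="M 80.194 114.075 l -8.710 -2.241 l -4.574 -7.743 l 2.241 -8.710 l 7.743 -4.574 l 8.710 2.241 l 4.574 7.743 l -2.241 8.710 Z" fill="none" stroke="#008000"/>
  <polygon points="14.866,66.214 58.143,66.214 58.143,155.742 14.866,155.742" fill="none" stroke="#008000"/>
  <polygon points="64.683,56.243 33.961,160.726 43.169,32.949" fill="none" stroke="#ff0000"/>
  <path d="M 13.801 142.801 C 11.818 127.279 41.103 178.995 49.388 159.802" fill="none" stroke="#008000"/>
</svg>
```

Since the viewBox matches the mm dimensions, user units are millimetres directly. The only transform is the Y-flip y_m = 185.631 − y_svg.

Shape 1 is a regular polygon drawn with `<path>`. Its stroke #008000 means score at S570, F2717. After flipping Y the toolpath is (80.194,71.556) → (71.484,73.797) → (66.910,81.540) → (69.151,90.250) → (76.894,94.824) → (85.604,92.583) → (90.178,84.840) → (87.937,76.130) → (80.194,71.556), returning to the start.

Shape 2 is a rectangle drawn with `<polygon>`. Its stroke #008000 means score at S570, F2717. After flipping Y the toolpath is (14.866,119.417) → (58.143,119.417) → (58.143,29.889) → (14.866,29.889) → (14.866,119.417), returning to the start.

Shape 3 is a closed polygon drawn with `<polygon>`. Its stroke #ff0000 means engrave at S353, F3165. After flipping Y the toolpath is (64.683,129.388) → (33.961,24.905) → (43.169,152.682) → (64.683,129.388), returning to the start.

Shape 4 is a cubic bezier drawn with `<path>`. Its stroke #008000 means score at S570, F2717. After flipping Y the toolpath is (13.801,42.830) → (15.945,45.180) → (23.085,38.024) → (32.711,27.992) → (42.315,21.717) → (49.388,25.829).

(Gcodetools for Inkscape — laser output)
G21
G90
G0 X80.194 Y71.556
M4 S570
G01 X71.484 Y73.797 F2717
G01 X66.910 Y81.540
G01 X69.151 Y90.250
G01 X76.894 Y94.824
G01 X85.604 Y92.583
G01 X90.178 Y84.840
G01 X87.937 Y76.130
G01 X80.194 Y71.556
M5
G0 X14.866 Y119.417
M4 S570
G01 X58.143 Y119.417 F2717
G01 X58.143 Y29.889
G01 X14.866 Y29.889
G01 X14.866 Y119.417
M5
G0 X64.683 Y129.388
M4 S353
G01 X33.961 Y24.905 F3165
G01 X43.169 Y152.682
G01 X64.683 Y129.388
M5
G0 X13.801 Y42.830
M4 S570
G01 X15.945 Y45.180 F2717
G01 X23.085 Y38.024
G01 X32.711 Y27.992
G01 X42.315 Y21.717
G01 X49.388 Y25.829
M5
G0 X0.000 Y0.000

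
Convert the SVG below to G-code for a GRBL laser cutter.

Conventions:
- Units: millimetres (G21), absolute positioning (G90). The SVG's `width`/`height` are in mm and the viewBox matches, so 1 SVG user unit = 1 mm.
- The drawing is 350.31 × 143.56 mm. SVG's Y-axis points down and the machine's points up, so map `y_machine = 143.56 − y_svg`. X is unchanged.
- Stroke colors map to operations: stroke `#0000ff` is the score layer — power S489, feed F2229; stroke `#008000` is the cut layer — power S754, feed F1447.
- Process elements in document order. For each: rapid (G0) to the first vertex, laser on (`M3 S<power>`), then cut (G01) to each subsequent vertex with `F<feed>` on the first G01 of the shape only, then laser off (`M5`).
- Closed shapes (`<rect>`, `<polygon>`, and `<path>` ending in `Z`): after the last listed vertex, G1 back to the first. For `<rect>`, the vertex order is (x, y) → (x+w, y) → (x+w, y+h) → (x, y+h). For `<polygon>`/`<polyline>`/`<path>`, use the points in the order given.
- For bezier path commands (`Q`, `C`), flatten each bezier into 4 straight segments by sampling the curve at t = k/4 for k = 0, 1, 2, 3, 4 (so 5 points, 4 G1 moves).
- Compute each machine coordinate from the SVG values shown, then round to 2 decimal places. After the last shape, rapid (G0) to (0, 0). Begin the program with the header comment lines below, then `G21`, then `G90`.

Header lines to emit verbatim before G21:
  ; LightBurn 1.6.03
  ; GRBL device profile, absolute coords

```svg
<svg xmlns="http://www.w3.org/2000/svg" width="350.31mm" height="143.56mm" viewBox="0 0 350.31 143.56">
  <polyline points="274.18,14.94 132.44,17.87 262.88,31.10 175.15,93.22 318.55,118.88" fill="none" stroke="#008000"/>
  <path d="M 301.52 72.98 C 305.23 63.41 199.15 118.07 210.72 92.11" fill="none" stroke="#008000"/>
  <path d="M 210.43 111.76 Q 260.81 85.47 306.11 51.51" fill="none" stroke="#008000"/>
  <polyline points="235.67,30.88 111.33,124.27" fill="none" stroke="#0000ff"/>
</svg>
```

1 u = 1 mm; y_m = 143.56 − y.

[1] `<polyline>` open polyline, #008000→cut S754 F1447: (274.18,128.62) → (132.44,125.69) → (262.88,112.46) → (175.15,50.34) → (318.55,24.68)

[2] `<path>` cubic bezier, #008000→cut S754 F1447: (301.52,70.58) → (287.27,67.98) → (253.17,54.87) → (220.55,44.83) → (210.72,51.45)

[3] `<path>` quadratic bezier, #008000→cut S754 F1447: (210.43,31.80) → (235.30,45.42) → (259.54,60.01) → (283.14,75.55) → (306.11,92.05)

[4] `<polyline>` line segment, #0000ff→score S489 F2229: (235.67,112.68) → (111.33,19.29)

; LightBurn 1.6.03
; GRBL device profile, absolute coords
G21
G90
G0 X274.18 Y128.62
M3 S754
G01 X132.44 Y125.69 F1447
G01 X262.88 Y112.46
G01 X175.15 Y50.34
G01 X318.55 Y24.68
M5
G0 X301.52 Y70.58
M3 S754
G01 X287.27 Y67.98 F1447
G01 X253.17 Y54.87
G01 X220.55 Y44.83
G01 X210.72 Y51.45
M5
G0 X210.43 Y31.80
M3 S754
G01 X235.30 Y45.42 F1447
G01 X259.54 Y60.01
G01 X283.14 Y75.55
G01 X306.11 Y92.05
M5
G0 X235.67 Y112.68
M3 S489
G01 X111.33 Y19.29 F2229
M5
G0 X0.00 Y0.00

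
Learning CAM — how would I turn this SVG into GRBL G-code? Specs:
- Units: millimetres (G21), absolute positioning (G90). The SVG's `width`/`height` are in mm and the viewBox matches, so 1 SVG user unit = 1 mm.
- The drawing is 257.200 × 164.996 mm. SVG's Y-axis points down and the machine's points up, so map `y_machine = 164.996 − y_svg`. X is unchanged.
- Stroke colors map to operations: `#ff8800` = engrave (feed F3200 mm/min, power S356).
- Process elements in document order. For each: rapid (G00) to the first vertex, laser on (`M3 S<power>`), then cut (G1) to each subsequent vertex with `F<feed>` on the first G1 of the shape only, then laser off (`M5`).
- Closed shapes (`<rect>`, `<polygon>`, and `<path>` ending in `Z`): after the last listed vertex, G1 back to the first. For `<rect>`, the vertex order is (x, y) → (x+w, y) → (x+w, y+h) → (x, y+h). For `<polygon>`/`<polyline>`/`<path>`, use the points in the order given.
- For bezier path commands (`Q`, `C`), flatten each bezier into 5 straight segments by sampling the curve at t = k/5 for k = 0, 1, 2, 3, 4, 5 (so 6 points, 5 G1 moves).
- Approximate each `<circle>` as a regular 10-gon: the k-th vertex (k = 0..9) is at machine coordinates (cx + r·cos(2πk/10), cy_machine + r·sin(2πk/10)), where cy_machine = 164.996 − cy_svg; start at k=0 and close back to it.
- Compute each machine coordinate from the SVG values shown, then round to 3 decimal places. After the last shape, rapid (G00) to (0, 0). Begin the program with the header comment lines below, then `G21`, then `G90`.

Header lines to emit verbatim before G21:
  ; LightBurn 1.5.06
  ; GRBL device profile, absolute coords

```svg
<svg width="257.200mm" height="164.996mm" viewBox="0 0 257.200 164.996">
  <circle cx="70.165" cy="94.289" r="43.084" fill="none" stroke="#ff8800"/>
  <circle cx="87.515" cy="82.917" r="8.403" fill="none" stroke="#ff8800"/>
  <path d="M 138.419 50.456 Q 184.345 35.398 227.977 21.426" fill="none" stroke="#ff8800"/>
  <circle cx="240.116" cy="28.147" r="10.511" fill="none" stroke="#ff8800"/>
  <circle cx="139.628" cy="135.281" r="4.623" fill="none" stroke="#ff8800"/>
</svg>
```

Since the viewBox matches the mm dimensions, user units are millimetres directly. The only transform is the Y-flip y_m = 164.996 − y_svg.

Shape 1 is a circle drawn with `<circle>`. Its stroke #ff8800 means engrave at S356, F3200. After flipping Y the toolpath is (113.249,70.707) → (105.021,96.031) → (83.479,111.682) → (56.851,111.682) → (35.309,96.031) → (27.081,70.707) → (35.309,45.383) → (56.851,29.732) → (83.479,29.732) → (105.021,45.383) → (113.249,70.707), returning to the start.

Shape 2 is a circle drawn with `<circle>`. Its stroke #ff8800 means engrave at S356, F3200. After flipping Y the toolpath is (95.918,82.079) → (94.313,87.018) → (90.112,90.071) → (84.918,90.071) → (80.717,87.018) → (79.112,82.079) → (80.717,77.140) → (84.918,74.087) → (90.112,74.087) → (94.313,77.140) → (95.918,82.079), returning to the start.

Shape 3 is a quadratic bezier drawn with `<path>`. Its stroke #ff8800 means engrave at S356, F3200. After flipping Y the toolpath is (138.419,114.540) → (156.698,120.520) → (174.793,126.413) → (192.704,132.219) → (210.432,137.938) → (227.977,143.570).

Shape 4 is a circle drawn with `<circle>`. Its stroke #ff8800 means engrave at S356, F3200. After flipping Y the toolpath is (250.627,136.849) → (248.620,143.027) → (243.364,146.846) → (236.868,146.846) → (231.612,143.027) → (229.605,136.849) → (231.612,130.671) → (236.868,126.852) → (243.364,126.852) → (248.620,130.671) → (250.627,136.849), returning to the start.

Shape 5 is a circle drawn with `<circle>`. Its stroke #ff8800 means engrave at S356, F3200. After flipping Y the toolpath is (144.251,29.715) → (143.368,32.432) → (141.057,34.112) → (138.199,34.112) → (135.888,32.432) → (135.005,29.715) → (135.888,26.998) → (138.199,25.318) → (141.057,25.318) → (143.368,26.998) → (144.251,29.715), returning to the start.

; LightBurn 1.5.06
; GRBL device profile, absolute coords
G21
G90
G00 X113.249 Y70.707
M3 S356
G1 X105.021 Y96.031 F3200
G1 X83.479 Y111.682
G1 X56.851 Y111.682
G1 X35.309 Y96.031
G1 X27.081 Y70.707
G1 X35.309 Y45.383
G1 X56.851 Y29.732
G1 X83.479 Y29.732
G1 X105.021 Y45.383
G1 X113.249 Y70.707
M5
G00 X95.918 Y82.079
M3 S356
G1 X94.313 Y87.018 F3200
G1 X90.112 Y90.071
G1 X84.918 Y90.071
G1 X80.717 Y87.018
G1 X79.112 Y82.079
G1 X80.717 Y77.140
G1 X84.918 Y74.087
G1 X90.112 Y74.087
G1 X94.313 Y77.140
G1 X95.918 Y82.079
M5
G00 X138.419 Y114.540
M3 S356
G1 X156.698 Y120.520 F3200
G1 X174.793 Y126.413
G1 X192.704 Y132.219
G1 X210.432 Y137.938
G1 X227.977 Y143.570
M5
G00 X250.627 Y136.849
M3 S356
G1 X248.620 Y143.027 F3200
G1 X243.364 Y146.846
G1 X236.868 Y146.846
G1 X231.612 Y143.027
G1 X229.605 Y136.849
G1 X231.612 Y130.671
G1 X236.868 Y126.852
G1 X243.364 Y126.852
G1 X248.620 Y130.671
G1 X250.627 Y136.849
M5
G00 X144.251 Y29.715
M3 S356
G1 X143.368 Y32.432 F3200
G1 X141.057 Y34.112
G1 X138.199 Y34.112
G1 X135.888 Y32.432
G1 X135.005 Y29.715
G1 X135.888 Y26.998
G1 X138.199 Y25.318
G1 X141.057 Y25.318
G1 X143.368 Y26.998
G1 X144.251 Y29.715
M5
G00 X0.000 Y0.000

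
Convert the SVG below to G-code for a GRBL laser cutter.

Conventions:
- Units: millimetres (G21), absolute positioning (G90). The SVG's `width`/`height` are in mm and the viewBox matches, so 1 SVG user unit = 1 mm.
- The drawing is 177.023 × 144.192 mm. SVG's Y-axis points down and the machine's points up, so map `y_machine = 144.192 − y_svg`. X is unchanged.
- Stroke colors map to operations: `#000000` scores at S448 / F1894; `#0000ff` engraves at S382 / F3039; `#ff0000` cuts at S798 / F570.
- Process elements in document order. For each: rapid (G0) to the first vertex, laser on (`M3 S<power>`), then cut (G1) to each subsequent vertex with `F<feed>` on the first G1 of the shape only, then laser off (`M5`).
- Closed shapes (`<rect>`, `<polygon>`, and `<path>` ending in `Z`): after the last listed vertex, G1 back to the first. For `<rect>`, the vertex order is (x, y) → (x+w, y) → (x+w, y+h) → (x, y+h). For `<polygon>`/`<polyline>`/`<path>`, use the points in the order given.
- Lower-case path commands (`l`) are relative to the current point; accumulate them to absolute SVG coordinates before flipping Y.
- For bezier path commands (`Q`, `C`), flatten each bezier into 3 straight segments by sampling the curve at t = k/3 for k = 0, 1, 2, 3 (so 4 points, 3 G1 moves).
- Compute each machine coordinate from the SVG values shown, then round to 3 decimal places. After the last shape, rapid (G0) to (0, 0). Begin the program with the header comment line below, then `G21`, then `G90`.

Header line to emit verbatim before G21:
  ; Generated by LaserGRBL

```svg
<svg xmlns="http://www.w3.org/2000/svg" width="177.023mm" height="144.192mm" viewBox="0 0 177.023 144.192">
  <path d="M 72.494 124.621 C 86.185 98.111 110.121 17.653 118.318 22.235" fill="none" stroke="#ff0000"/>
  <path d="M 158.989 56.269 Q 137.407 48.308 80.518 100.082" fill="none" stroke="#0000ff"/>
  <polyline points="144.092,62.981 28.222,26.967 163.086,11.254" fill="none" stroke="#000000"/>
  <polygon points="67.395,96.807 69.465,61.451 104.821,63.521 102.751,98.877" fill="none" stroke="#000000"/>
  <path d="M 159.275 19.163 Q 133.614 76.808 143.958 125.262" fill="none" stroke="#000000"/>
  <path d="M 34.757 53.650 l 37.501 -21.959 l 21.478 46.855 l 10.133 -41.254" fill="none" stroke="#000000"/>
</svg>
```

; Generated by LaserGRBL
G21
G90
G0 X72.494 Y19.571
M3 S798
G1 X88.638 Y58.916 F570
G1 X105.837 Y103.340
G1 X118.318 Y121.957
M5
G0 X158.989 Y87.923
M3 S382
G1 X140.678 Y86.593 F3039
G1 X114.521 Y71.989
G1 X80.518 Y44.110
M5
G0 X144.092 Y81.211
M3 S448
G1 X28.222 Y117.225 F1894
G1 X163.086 Y132.938
M5
G0 X67.395 Y47.385
M3 S448
G1 X69.465 Y82.741 F1894
G1 X104.821 Y80.671
G1 X102.751 Y45.315
G1 X67.395 Y47.385
M5
G0 X159.275 Y125.029
M3 S448
G1 X146.168 Y87.620 F1894
G1 X141.063 Y52.254
G1 X143.958 Y18.930
M5
G0 X34.757 Y90.542
M3 S448
G1 X72.258 Y112.501 F1894
G1 X93.736 Y65.646
G1 X103.869 Y106.900
M5
G0 X0.000 Y0.000

Since the viewBox matches the mm dimensions, user units are millimetres directly. The only transform is the Y-flip y_m = 144.192 − y_svg.

Shape 1 is a cubic bezier drawn with `<path>`. Its stroke #ff0000 means cut at S798, F570. After flipping Y the toolpath is (72.494,19.571) → (88.638,58.916) → (105.837,103.340) → (118.318,121.957).

Shape 2 is a quadratic bezier drawn with `<path>`. Its stroke #0000ff means engrave at S382, F3039. After flipping Y the toolpath is (158.989,87.923) → (140.678,86.593) → (114.521,71.989) → (80.518,44.110).

Shape 3 is a open polyline drawn with `<polyline>`. Its stroke #000000 means score at S448, F1894. After flipping Y the toolpath is (144.092,81.211) → (28.222,117.225) → (163.086,132.938).

Shape 4 is a regular polygon drawn with `<polygon>`. Its stroke #000000 means score at S448, F1894. After flipping Y the toolpath is (67.395,47.385) → (69.465,82.741) → (104.821,80.671) → (102.751,45.315) → (67.395,47.385), returning to the start.

Shape 5 is a quadratic bezier drawn with `<path>`. Its stroke #000000 means score at S448, F1894. After flipping Y the toolpath is (159.275,125.029) → (146.168,87.620) → (141.063,52.254) → (143.958,18.930).

Shape 6 is a open polyline drawn with `<path>`. Its stroke #000000 means score at S448, F1894. After flipping Y the toolpath is (34.757,90.542) → (72.258,112.501) → (93.736,65.646) → (103.869,106.900).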